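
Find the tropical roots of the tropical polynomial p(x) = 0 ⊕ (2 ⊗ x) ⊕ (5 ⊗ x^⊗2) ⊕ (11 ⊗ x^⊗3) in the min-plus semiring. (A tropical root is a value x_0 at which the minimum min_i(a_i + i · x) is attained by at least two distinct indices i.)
Roots: {-6, -3, -2}

Each tropical root is a break point of the lower envelope of the lines y = a_i + i · x (there are 4 lines, with slopes 0, 1, ..., 3). Only the lines that attain the minimum somewhere contribute to roots; other lines are dominated. Here the surviving (envelope) indices are i = 3, i = 2, i = 1, i = 0.
Intersections between consecutive envelope lines give the roots: for adjacent envelope indices i < j the intersection is x = (a_i − a_j) / (j − i). Reading off the sorted break points: {-6, -3, -2}.
Verification: at each break x_0, at least two indices attain the minimum of min_i(a_i + i · x_0).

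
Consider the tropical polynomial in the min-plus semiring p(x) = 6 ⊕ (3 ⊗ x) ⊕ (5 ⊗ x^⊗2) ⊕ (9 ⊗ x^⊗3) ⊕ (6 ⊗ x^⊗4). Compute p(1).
p(1) = 4

A tropical monomial a ⊗ x^⊗i evaluates to a + i · x. Evaluating each term at x = 1:
  Term 0 contributes 6 + 0 · 1 = 6
  Term 1 contributes 3 + 1 · 1 = 4
  Term 2 contributes 5 + 2 · 1 = 7
  Term 3 contributes 9 + 3 · 1 = 12
  Term 4 contributes 6 + 4 · 1 = 10
p(1) = ⊕ of these = min[6, 4, 7, 12, 10] = 4.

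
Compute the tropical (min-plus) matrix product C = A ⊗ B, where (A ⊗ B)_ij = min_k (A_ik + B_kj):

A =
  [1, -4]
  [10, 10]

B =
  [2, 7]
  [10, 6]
A ⊗ B =
  [3, 2]
  [12, 16]

Apply the min-plus product entry-by-entry:
  C[0][0] = min over k of (A[0][0] + B[0][0] = 1 + 2 = 3, A[0][1] + B[1][0] = -4 + 10 = 6) = 3 (attained at k = 0)
  C[0][1] = min over k of (A[0][0] + B[0][1] = 1 + 7 = 8, A[0][1] + B[1][1] = -4 + 6 = 2) = 2 (attained at k = 1)
  C[1][0] = min over k of (A[1][0] + B[0][0] = 10 + 2 = 12, A[1][1] + B[1][0] = 10 + 10 = 20) = 12 (attained at k = 0)
  C[1][1] = min over k of (A[1][0] + B[0][1] = 10 + 7 = 17, A[1][1] + B[1][1] = 10 + 6 = 16) = 16 (attained at k = 1)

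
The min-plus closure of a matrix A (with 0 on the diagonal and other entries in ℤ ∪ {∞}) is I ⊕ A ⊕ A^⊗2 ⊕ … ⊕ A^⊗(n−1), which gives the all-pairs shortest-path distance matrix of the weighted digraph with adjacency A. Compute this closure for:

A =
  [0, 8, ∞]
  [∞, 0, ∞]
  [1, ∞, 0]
Closure =
  [0, 8, ∞]
  [∞, 0, ∞]
  [1, 9, 0]

This is the Floyd-Warshall all-pairs shortest-path computation. For each intermediate vertex k = 0, 1, …, 2, update dist[i][j] ← min(dist[i][j], dist[i][k] + dist[k][j]). The final matrix gives, for each (i, j), the minimum total weight of any directed path from i to j (possibly empty when i = j).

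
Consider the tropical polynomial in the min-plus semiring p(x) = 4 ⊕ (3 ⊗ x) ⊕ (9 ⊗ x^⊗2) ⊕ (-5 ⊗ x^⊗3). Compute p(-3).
p(-3) = -14

A tropical monomial a ⊗ x^⊗i evaluates to a + i · x. Evaluating each term at x = -3:
  Term 0 contributes 4 + 0 · -3 = 4
  Term 1 contributes 3 + 1 · -3 = 0
  Term 2 contributes 9 + 2 · -3 = 3
  Term 3 contributes -5 + 3 · -3 = -14
p(-3) = ⊕ of these = min[4, 0, 3, -14] = -14.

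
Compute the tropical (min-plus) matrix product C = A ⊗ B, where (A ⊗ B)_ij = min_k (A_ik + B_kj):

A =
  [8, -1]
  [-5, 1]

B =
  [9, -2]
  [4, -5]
A ⊗ B =
  [3, -6]
  [4, -7]

Apply the min-plus product entry-by-entry:
  C[0][0] = min over k of (A[0][0] + B[0][0] = 8 + 9 = 17, A[0][1] + B[1][0] = -1 + 4 = 3) = 3 (attained at k = 1)
  C[0][1] = min over k of (A[0][0] + B[0][1] = 8 + -2 = 6, A[0][1] + B[1][1] = -1 + -5 = -6) = -6 (attained at k = 1)
  C[1][0] = min over k of (A[1][0] + B[0][0] = -5 + 9 = 4, A[1][1] + B[1][0] = 1 + 4 = 5) = 4 (attained at k = 0)
  C[1][1] = min over k of (A[1][0] + B[0][1] = -5 + -2 = -7, A[1][1] + B[1][1] = 1 + -5 = -4) = -7 (attained at k = 0)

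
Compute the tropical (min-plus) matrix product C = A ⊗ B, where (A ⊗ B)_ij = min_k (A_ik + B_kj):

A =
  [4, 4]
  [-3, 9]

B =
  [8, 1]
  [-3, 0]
A ⊗ B =
  [1, 4]
  [5, -2]

Apply the min-plus product entry-by-entry:
  C[0][0] = min over k of (A[0][0] + B[0][0] = 4 + 8 = 12, A[0][1] + B[1][0] = 4 + -3 = 1) = 1 (attained at k = 1)
  C[0][1] = min over k of (A[0][0] + B[0][1] = 4 + 1 = 5, A[0][1] + B[1][1] = 4 + 0 = 4) = 4 (attained at k = 1)
  C[1][0] = min over k of (A[1][0] + B[0][0] = -3 + 8 = 5, A[1][1] + B[1][0] = 9 + -3 = 6) = 5 (attained at k = 0)
  C[1][1] = min over k of (A[1][0] + B[0][1] = -3 + 1 = -2, A[1][1] + B[1][1] = 9 + 0 = 9) = -2 (attained at k = 0)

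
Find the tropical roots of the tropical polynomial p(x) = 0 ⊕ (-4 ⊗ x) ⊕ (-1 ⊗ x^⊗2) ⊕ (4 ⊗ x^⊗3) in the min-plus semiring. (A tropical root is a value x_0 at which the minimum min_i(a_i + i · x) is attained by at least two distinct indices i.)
Roots: {-5, -3, 4}

Each tropical root is a break point of the lower envelope of the lines y = a_i + i · x (there are 4 lines, with slopes 0, 1, ..., 3). Only the lines that attain the minimum somewhere contribute to roots; other lines are dominated. Here the surviving (envelope) indices are i = 3, i = 2, i = 1, i = 0.
Intersections between consecutive envelope lines give the roots: for adjacent envelope indices i < j the intersection is x = (a_i − a_j) / (j − i). Reading off the sorted break points: {-5, -3, 4}.
Verification: at each break x_0, at least two indices attain the minimum of min_i(a_i + i · x_0).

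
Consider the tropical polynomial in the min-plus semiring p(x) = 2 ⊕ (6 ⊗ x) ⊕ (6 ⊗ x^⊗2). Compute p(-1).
p(-1) = 2

A tropical monomial a ⊗ x^⊗i evaluates to a + i · x. Evaluating each term at x = -1:
  Term 0 contributes 2 + 0 · -1 = 2
  Term 1 contributes 6 + 1 · -1 = 5
  Term 2 contributes 6 + 2 · -1 = 4
p(-1) = ⊕ of these = min[2, 5, 4] = 2.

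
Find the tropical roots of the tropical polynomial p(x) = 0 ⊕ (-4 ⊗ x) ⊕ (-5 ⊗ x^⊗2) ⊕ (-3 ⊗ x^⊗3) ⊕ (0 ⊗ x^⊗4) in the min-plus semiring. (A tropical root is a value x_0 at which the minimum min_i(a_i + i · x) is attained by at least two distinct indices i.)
Roots: {-3, -2, 1, 4}

Each tropical root is a break point of the lower envelope of the lines y = a_i + i · x (there are 5 lines, with slopes 0, 1, ..., 4). Only the lines that attain the minimum somewhere contribute to roots; other lines are dominated. Here the surviving (envelope) indices are i = 4, i = 3, i = 2, i = 1, i = 0.
Intersections between consecutive envelope lines give the roots: for adjacent envelope indices i < j the intersection is x = (a_i − a_j) / (j − i). Reading off the sorted break points: {-3, -2, 1, 4}.
Verification: at each break x_0, at least two indices attain the minimum of min_i(a_i + i · x_0).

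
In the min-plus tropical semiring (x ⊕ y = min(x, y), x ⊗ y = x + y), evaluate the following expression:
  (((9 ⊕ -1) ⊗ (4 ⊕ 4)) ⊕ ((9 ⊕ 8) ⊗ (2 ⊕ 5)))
(((9 ⊕ -1) ⊗ (4 ⊕ 4)) ⊕ ((9 ⊕ 8) ⊗ (2 ⊕ 5))) = 3

Expand innermost to outermost. Recall ⊕ takes the minimum of its arguments and ⊗ takes their sum. Working out the expression (((9 ⊕ -1) ⊗ (4 ⊕ 4)) ⊕ ((9 ⊕ 8) ⊗ (2 ⊕ 5))) gives 3.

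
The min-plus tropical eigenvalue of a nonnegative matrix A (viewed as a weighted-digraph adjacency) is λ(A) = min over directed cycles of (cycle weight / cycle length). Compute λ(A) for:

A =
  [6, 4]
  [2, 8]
λ(A) = 3

Enumerate directed cycles and compute their means (weight / length). Sample:
  cycle 0 → 0: weight = 6, length = 1, mean = 6/1 ≈ 6.000
  cycle 1 → 1: weight = 8, length = 1, mean = 8/1 ≈ 8.000
  cycle 0 → 1 → 0: weight = 6, length = 2, mean = 6/2 ≈ 3.000
  cycle 1 → 0 → 1: weight = 6, length = 2, mean = 6/2 ≈ 3.000
Minimum mean = 3.000, attained e.g. along the cycle 0 → 1 → 0 with weight 6 and length 2. So λ(A) = 6/2 = 3.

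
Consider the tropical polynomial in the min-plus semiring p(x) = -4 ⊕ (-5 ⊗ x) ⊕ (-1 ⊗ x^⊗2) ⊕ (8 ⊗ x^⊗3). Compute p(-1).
p(-1) = -6

A tropical monomial a ⊗ x^⊗i evaluates to a + i · x. Evaluating each term at x = -1:
  Term 0 contributes -4 + 0 · -1 = -4
  Term 1 contributes -5 + 1 · -1 = -6
  Term 2 contributes -1 + 2 · -1 = -3
  Term 3 contributes 8 + 3 · -1 = 5
p(-1) = ⊕ of these = min[-4, -6, -3, 5] = -6.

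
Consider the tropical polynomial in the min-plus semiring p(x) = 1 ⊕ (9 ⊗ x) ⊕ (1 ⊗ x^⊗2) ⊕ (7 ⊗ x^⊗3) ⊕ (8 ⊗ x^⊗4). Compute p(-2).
p(-2) = -3

A tropical monomial a ⊗ x^⊗i evaluates to a + i · x. Evaluating each term at x = -2:
  Term 0 contributes 1 + 0 · -2 = 1
  Term 1 contributes 9 + 1 · -2 = 7
  Term 2 contributes 1 + 2 · -2 = -3
  Term 3 contributes 7 + 3 · -2 = 1
  Term 4 contributes 8 + 4 · -2 = 0
p(-2) = ⊕ of these = min[1, 7, -3, 1, 0] = -3.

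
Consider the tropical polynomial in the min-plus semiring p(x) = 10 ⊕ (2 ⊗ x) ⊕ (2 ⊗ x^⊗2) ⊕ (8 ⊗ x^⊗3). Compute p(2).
p(2) = 4

A tropical monomial a ⊗ x^⊗i evaluates to a + i · x. Evaluating each term at x = 2:
  Term 0 contributes 10 + 0 · 2 = 10
  Term 1 contributes 2 + 1 · 2 = 4
  Term 2 contributes 2 + 2 · 2 = 6
  Term 3 contributes 8 + 3 · 2 = 14
p(2) = ⊕ of these = min[10, 4, 6, 14] = 4.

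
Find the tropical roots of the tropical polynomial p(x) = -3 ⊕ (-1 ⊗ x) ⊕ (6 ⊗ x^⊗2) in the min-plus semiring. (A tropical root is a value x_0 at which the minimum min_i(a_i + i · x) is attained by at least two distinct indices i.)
Roots: {-7, -2}

Each tropical root is a break point of the lower envelope of the lines y = a_i + i · x (there are 3 lines, with slopes 0, 1, ..., 2). Only the lines that attain the minimum somewhere contribute to roots; other lines are dominated. Here the surviving (envelope) indices are i = 2, i = 1, i = 0.
Intersections between consecutive envelope lines give the roots: for adjacent envelope indices i < j the intersection is x = (a_i − a_j) / (j − i). Reading off the sorted break points: {-7, -2}.
Verification: at each break x_0, at least two indices attain the minimum of min_i(a_i + i · x_0).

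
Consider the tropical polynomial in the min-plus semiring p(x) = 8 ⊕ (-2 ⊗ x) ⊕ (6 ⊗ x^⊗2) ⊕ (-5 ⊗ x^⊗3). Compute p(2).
p(2) = 0

A tropical monomial a ⊗ x^⊗i evaluates to a + i · x. Evaluating each term at x = 2:
  Term 0 contributes 8 + 0 · 2 = 8
  Term 1 contributes -2 + 1 · 2 = 0
  Term 2 contributes 6 + 2 · 2 = 10
  Term 3 contributes -5 + 3 · 2 = 1
p(2) = ⊕ of these = min[8, 0, 10, 1] = 0.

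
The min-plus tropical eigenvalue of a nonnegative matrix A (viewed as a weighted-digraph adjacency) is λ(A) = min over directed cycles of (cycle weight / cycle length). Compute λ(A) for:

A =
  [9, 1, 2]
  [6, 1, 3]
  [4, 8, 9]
λ(A) = 1

Enumerate directed cycles and compute their means (weight / length). Sample:
  cycle 0 → 0: weight = 9, length = 1, mean = 9/1 ≈ 9.000
  cycle 1 → 1: weight = 1, length = 1, mean = 1/1 ≈ 1.000
  cycle 2 → 2: weight = 9, length = 1, mean = 9/1 ≈ 9.000
  cycle 0 → 1 → 0: weight = 7, length = 2, mean = 7/2 ≈ 3.500
  cycle 0 → 2 → 0: weight = 6, length = 2, mean = 6/2 ≈ 3.000
  cycle 1 → 0 → 1: weight = 7, length = 2, mean = 7/2 ≈ 3.500
Minimum mean = 1.000, attained e.g. along the cycle 1 → 1 with weight 1 and length 1. So λ(A) = 1/1 = 1.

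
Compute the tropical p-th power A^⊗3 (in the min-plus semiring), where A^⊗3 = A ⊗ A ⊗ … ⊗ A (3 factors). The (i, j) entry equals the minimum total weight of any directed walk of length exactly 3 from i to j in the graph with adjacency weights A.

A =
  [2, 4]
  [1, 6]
A^⊗3 =
  [6, 8]
  [5, 7]

Each entry (A^⊗3)_ij equals the minimum over all length-3 walks i = v_0 → v_1 → … → v_3 = j of Σ_t A[v_t][v_{t+1}]. For example, for (i, j) = (0, 1) we minimise over 4 possible intermediate vertex sequences; the minimum is 8, attained along the walk 0 → 0 → 0 → 1.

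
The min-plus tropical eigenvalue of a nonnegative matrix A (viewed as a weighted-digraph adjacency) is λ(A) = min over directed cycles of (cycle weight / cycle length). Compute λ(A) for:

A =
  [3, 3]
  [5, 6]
λ(A) = 3

Enumerate directed cycles and compute their means (weight / length). Sample:
  cycle 0 → 0: weight = 3, length = 1, mean = 3/1 ≈ 3.000
  cycle 1 → 1: weight = 6, length = 1, mean = 6/1 ≈ 6.000
  cycle 0 → 1 → 0: weight = 8, length = 2, mean = 8/2 ≈ 4.000
  cycle 1 → 0 → 1: weight = 8, length = 2, mean = 8/2 ≈ 4.000
Minimum mean = 3.000, attained e.g. along the cycle 0 → 0 with weight 3 and length 1. So λ(A) = 3/1 = 3.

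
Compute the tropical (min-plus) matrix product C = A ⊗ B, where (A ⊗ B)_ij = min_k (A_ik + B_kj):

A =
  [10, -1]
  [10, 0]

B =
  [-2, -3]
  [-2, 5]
A ⊗ B =
  [-3, 4]
  [-2, 5]

Apply the min-plus product entry-by-entry:
  C[0][0] = min over k of (A[0][0] + B[0][0] = 10 + -2 = 8, A[0][1] + B[1][0] = -1 + -2 = -3) = -3 (attained at k = 1)
  C[0][1] = min over k of (A[0][0] + B[0][1] = 10 + -3 = 7, A[0][1] + B[1][1] = -1 + 5 = 4) = 4 (attained at k = 1)
  C[1][0] = min over k of (A[1][0] + B[0][0] = 10 + -2 = 8, A[1][1] + B[1][0] = 0 + -2 = -2) = -2 (attained at k = 1)
  C[1][1] = min over k of (A[1][0] + B[0][1] = 10 + -3 = 7, A[1][1] + B[1][1] = 0 + 5 = 5) = 5 (attained at k = 1)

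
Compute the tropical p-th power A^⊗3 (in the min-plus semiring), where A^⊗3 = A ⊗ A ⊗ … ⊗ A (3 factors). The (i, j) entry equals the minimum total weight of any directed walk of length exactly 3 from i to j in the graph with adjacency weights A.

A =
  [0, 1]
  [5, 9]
A^⊗3 =
  [0, 1]
  [5, 6]

Each entry (A^⊗3)_ij equals the minimum over all length-3 walks i = v_0 → v_1 → … → v_3 = j of Σ_t A[v_t][v_{t+1}]. For example, for (i, j) = (0, 1) we minimise over 4 possible intermediate vertex sequences; the minimum is 1, attained along the walk 0 → 0 → 0 → 1.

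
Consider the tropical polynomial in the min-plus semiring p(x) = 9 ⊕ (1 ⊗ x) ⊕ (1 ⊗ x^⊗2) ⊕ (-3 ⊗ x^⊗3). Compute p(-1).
p(-1) = -6

A tropical monomial a ⊗ x^⊗i evaluates to a + i · x. Evaluating each term at x = -1:
  Term 0 contributes 9 + 0 · -1 = 9
  Term 1 contributes 1 + 1 · -1 = 0
  Term 2 contributes 1 + 2 · -1 = -1
  Term 3 contributes -3 + 3 · -1 = -6
p(-1) = ⊕ of these = min[9, 0, -1, -6] = -6.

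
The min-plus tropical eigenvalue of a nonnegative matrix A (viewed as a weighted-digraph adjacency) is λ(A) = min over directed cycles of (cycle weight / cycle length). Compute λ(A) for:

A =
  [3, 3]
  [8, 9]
λ(A) = 3

Enumerate directed cycles and compute their means (weight / length). Sample:
  cycle 0 → 0: weight = 3, length = 1, mean = 3/1 ≈ 3.000
  cycle 1 → 1: weight = 9, length = 1, mean = 9/1 ≈ 9.000
  cycle 0 → 1 → 0: weight = 11, length = 2, mean = 11/2 ≈ 5.500
  cycle 1 → 0 → 1: weight = 11, length = 2, mean = 11/2 ≈ 5.500
Minimum mean = 3.000, attained e.g. along the cycle 0 → 0 with weight 3 and length 1. So λ(A) = 3/1 = 3.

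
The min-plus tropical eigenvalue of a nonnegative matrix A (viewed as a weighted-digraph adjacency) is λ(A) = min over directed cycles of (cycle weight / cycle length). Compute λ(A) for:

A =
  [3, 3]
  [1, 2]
λ(A) = 2

Enumerate directed cycles and compute their means (weight / length). Sample:
  cycle 0 → 0: weight = 3, length = 1, mean = 3/1 ≈ 3.000
  cycle 1 → 1: weight = 2, length = 1, mean = 2/1 ≈ 2.000
  cycle 0 → 1 → 0: weight = 4, length = 2, mean = 4/2 ≈ 2.000
  cycle 1 → 0 → 1: weight = 4, length = 2, mean = 4/2 ≈ 2.000
Minimum mean = 2.000, attained e.g. along the cycle 1 → 1 with weight 2 and length 1. So λ(A) = 2/1 = 2.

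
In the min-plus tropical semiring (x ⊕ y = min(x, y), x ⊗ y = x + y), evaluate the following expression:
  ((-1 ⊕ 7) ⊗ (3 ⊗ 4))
((-1 ⊕ 7) ⊗ (3 ⊗ 4)) = 6

Expand innermost to outermost. Recall ⊕ takes the minimum of its arguments and ⊗ takes their sum. Working out the expression ((-1 ⊕ 7) ⊗ (3 ⊗ 4)) gives 6.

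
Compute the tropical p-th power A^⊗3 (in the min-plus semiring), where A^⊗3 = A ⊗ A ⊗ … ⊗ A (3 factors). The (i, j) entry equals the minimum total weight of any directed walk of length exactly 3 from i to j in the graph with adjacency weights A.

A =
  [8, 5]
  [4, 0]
A^⊗3 =
  [9, 5]
  [4, 0]

Each entry (A^⊗3)_ij equals the minimum over all length-3 walks i = v_0 → v_1 → … → v_3 = j of Σ_t A[v_t][v_{t+1}]. For example, for (i, j) = (0, 1) we minimise over 4 possible intermediate vertex sequences; the minimum is 5, attained along the walk 0 → 1 → 1 → 1.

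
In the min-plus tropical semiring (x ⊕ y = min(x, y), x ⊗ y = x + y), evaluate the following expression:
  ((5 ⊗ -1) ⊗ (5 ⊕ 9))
((5 ⊗ -1) ⊗ (5 ⊕ 9)) = 9

Expand innermost to outermost. Recall ⊕ takes the minimum of its arguments and ⊗ takes their sum. Working out the expression ((5 ⊗ -1) ⊗ (5 ⊕ 9)) gives 9.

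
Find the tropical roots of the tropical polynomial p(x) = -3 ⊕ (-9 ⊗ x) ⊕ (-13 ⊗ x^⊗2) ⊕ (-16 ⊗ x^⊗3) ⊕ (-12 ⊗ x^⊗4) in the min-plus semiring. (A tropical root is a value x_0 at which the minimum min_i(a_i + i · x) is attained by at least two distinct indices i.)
Roots: {-4, 3, 4, 6}

Each tropical root is a break point of the lower envelope of the lines y = a_i + i · x (there are 5 lines, with slopes 0, 1, ..., 4). Only the lines that attain the minimum somewhere contribute to roots; other lines are dominated. Here the surviving (envelope) indices are i = 4, i = 3, i = 2, i = 1, i = 0.
Intersections between consecutive envelope lines give the roots: for adjacent envelope indices i < j the intersection is x = (a_i − a_j) / (j − i). Reading off the sorted break points: {-4, 3, 4, 6}.
Verification: at each break x_0, at least two indices attain the minimum of min_i(a_i + i · x_0).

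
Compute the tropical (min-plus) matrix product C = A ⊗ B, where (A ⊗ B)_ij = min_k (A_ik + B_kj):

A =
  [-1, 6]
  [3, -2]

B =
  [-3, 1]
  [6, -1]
A ⊗ B =
  [-4, 0]
  [0, -3]

Apply the min-plus product entry-by-entry:
  C[0][0] = min over k of (A[0][0] + B[0][0] = -1 + -3 = -4, A[0][1] + B[1][0] = 6 + 6 = 12) = -4 (attained at k = 0)
  C[0][1] = min over k of (A[0][0] + B[0][1] = -1 + 1 = 0, A[0][1] + B[1][1] = 6 + -1 = 5) = 0 (attained at k = 0)
  C[1][0] = min over k of (A[1][0] + B[0][0] = 3 + -3 = 0, A[1][1] + B[1][0] = -2 + 6 = 4) = 0 (attained at k = 0)
  C[1][1] = min over k of (A[1][0] + B[0][1] = 3 + 1 = 4, A[1][1] + B[1][1] = -2 + -1 = -3) = -3 (attained at k = 1)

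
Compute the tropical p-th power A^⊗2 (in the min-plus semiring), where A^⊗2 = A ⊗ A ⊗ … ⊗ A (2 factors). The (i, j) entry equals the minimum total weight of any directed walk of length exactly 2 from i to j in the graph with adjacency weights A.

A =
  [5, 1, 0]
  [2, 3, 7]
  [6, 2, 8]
A^⊗2 =
  [3, 2, 5]
  [5, 3, 2]
  [4, 5, 6]

Each entry (A^⊗2)_ij equals the minimum over all length-2 walks i = v_0 → v_1 → … → v_2 = j of Σ_t A[v_t][v_{t+1}]. For example, for (i, j) = (0, 2) we minimise over 3 possible intermediate vertex sequences; the minimum is 5, attained along the walk 0 → 0 → 2.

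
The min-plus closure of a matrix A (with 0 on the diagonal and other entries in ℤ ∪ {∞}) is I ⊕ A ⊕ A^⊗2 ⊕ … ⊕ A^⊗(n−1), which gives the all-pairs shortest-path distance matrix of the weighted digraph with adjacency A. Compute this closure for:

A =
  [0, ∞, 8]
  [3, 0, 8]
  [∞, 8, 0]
Closure =
  [0, 16, 8]
  [3, 0, 8]
  [11, 8, 0]

This is the Floyd-Warshall all-pairs shortest-path computation. For each intermediate vertex k = 0, 1, …, 2, update dist[i][j] ← min(dist[i][j], dist[i][k] + dist[k][j]). The final matrix gives, for each (i, j), the minimum total weight of any directed path from i to j (possibly empty when i = j).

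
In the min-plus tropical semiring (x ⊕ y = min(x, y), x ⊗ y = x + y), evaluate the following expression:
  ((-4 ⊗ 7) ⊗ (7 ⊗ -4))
((-4 ⊗ 7) ⊗ (7 ⊗ -4)) = 6

Expand innermost to outermost. Recall ⊕ takes the minimum of its arguments and ⊗ takes their sum. Working out the expression ((-4 ⊗ 7) ⊗ (7 ⊗ -4)) gives 6.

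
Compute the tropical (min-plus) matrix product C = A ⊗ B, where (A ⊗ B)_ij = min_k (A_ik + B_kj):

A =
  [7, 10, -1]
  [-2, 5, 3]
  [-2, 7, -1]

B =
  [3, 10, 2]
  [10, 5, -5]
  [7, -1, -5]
A ⊗ B =
  [6, -2, -6]
  [1, 2, -2]
  [1, -2, -6]

Apply the min-plus product entry-by-entry:
  C[0][0] = min over k of (A[0][0] + B[0][0] = 7 + 3 = 10, A[0][1] + B[1][0] = 10 + 10 = 20, A[0][2] + B[2][0] = -1 + 7 = 6) = 6 (attained at k = 2)
  C[0][1] = min over k of (A[0][0] + B[0][1] = 7 + 10 = 17, A[0][1] + B[1][1] = 10 + 5 = 15, A[0][2] + B[2][1] = -1 + -1 = -2) = -2 (attained at k = 2)
  C[0][2] = min over k of (A[0][0] + B[0][2] = 7 + 2 = 9, A[0][1] + B[1][2] = 10 + -5 = 5, A[0][2] + B[2][2] = -1 + -5 = -6) = -6 (attained at k = 2)
  C[1][0] = min over k of (A[1][0] + B[0][0] = -2 + 3 = 1, A[1][1] + B[1][0] = 5 + 10 = 15, A[1][2] + B[2][0] = 3 + 7 = 10) = 1 (attained at k = 0)
  C[1][1] = min over k of (A[1][0] + B[0][1] = -2 + 10 = 8, A[1][1] + B[1][1] = 5 + 5 = 10, A[1][2] + B[2][1] = 3 + -1 = 2) = 2 (attained at k = 2)
  C[1][2] = min over k of (A[1][0] + B[0][2] = -2 + 2 = 0, A[1][1] + B[1][2] = 5 + -5 = 0, A[1][2] + B[2][2] = 3 + -5 = -2) = -2 (attained at k = 2)
  C[2][0] = min over k of (A[2][0] + B[0][0] = -2 + 3 = 1, A[2][1] + B[1][0] = 7 + 10 = 17, A[2][2] + B[2][0] = -1 + 7 = 6) = 1 (attained at k = 0)
  C[2][1] = min over k of (A[2][0] + B[0][1] = -2 + 10 = 8, A[2][1] + B[1][1] = 7 + 5 = 12, A[2][2] + B[2][1] = -1 + -1 = -2) = -2 (attained at k = 2)
  C[2][2] = min over k of (A[2][0] + B[0][2] = -2 + 2 = 0, A[2][1] + B[1][2] = 7 + -5 = 2, A[2][2] + B[2][2] = -1 + -5 = -6) = -6 (attained at k = 2)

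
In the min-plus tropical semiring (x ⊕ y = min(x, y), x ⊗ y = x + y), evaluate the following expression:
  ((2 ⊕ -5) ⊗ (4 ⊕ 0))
((2 ⊕ -5) ⊗ (4 ⊕ 0)) = -5

Expand innermost to outermost. Recall ⊕ takes the minimum of its arguments and ⊗ takes their sum. Working out the expression ((2 ⊕ -5) ⊗ (4 ⊕ 0)) gives -5.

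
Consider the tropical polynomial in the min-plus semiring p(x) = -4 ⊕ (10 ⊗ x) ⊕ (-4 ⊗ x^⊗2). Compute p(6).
p(6) = -4

A tropical monomial a ⊗ x^⊗i evaluates to a + i · x. Evaluating each term at x = 6:
  Term 0 contributes -4 + 0 · 6 = -4
  Term 1 contributes 10 + 1 · 6 = 16
  Term 2 contributes -4 + 2 · 6 = 8
p(6) = ⊕ of these = min[-4, 16, 8] = -4.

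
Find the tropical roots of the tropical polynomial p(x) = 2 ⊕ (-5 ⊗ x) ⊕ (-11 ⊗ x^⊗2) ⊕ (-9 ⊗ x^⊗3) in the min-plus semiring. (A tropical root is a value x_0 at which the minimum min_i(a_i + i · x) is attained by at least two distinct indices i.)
Roots: {-2, 6, 7}

Each tropical root is a break point of the lower envelope of the lines y = a_i + i · x (there are 4 lines, with slopes 0, 1, ..., 3). Only the lines that attain the minimum somewhere contribute to roots; other lines are dominated. Here the surviving (envelope) indices are i = 3, i = 2, i = 1, i = 0.
Intersections between consecutive envelope lines give the roots: for adjacent envelope indices i < j the intersection is x = (a_i − a_j) / (j − i). Reading off the sorted break points: {-2, 6, 7}.
Verification: at each break x_0, at least two indices attain the minimum of min_i(a_i + i · x_0).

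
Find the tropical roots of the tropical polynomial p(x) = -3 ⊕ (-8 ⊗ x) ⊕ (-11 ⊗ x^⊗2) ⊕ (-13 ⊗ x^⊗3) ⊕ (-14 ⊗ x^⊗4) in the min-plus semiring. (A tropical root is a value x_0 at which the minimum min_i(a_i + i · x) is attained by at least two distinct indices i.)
Roots: {1, 2, 3, 5}

Each tropical root is a break point of the lower envelope of the lines y = a_i + i · x (there are 5 lines, with slopes 0, 1, ..., 4). Only the lines that attain the minimum somewhere contribute to roots; other lines are dominated. Here the surviving (envelope) indices are i = 4, i = 3, i = 2, i = 1, i = 0.
Intersections between consecutive envelope lines give the roots: for adjacent envelope indices i < j the intersection is x = (a_i − a_j) / (j − i). Reading off the sorted break points: {1, 2, 3, 5}.
Verification: at each break x_0, at least two indices attain the minimum of min_i(a_i + i · x_0).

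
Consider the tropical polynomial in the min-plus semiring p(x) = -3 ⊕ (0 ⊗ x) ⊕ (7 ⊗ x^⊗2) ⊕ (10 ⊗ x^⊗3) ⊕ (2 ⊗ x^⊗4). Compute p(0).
p(0) = -3

A tropical monomial a ⊗ x^⊗i evaluates to a + i · x. Evaluating each term at x = 0:
  Term 0 contributes -3 + 0 · 0 = -3
  Term 1 contributes 0 + 1 · 0 = 0
  Term 2 contributes 7 + 2 · 0 = 7
  Term 3 contributes 10 + 3 · 0 = 10
  Term 4 contributes 2 + 4 · 0 = 2
p(0) = ⊕ of these = min[-3, 0, 7, 10, 2] = -3.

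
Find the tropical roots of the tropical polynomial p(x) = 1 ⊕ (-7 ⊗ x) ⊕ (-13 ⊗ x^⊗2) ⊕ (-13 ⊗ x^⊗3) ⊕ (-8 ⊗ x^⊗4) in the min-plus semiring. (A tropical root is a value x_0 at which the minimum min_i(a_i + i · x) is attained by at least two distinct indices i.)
Roots: {-5, 0, 6, 8}

Each tropical root is a break point of the lower envelope of the lines y = a_i + i · x (there are 5 lines, with slopes 0, 1, ..., 4). Only the lines that attain the minimum somewhere contribute to roots; other lines are dominated. Here the surviving (envelope) indices are i = 4, i = 3, i = 2, i = 1, i = 0.
Intersections between consecutive envelope lines give the roots: for adjacent envelope indices i < j the intersection is x = (a_i − a_j) / (j − i). Reading off the sorted break points: {-5, 0, 6, 8}.
Verification: at each break x_0, at least two indices attain the minimum of min_i(a_i + i · x_0).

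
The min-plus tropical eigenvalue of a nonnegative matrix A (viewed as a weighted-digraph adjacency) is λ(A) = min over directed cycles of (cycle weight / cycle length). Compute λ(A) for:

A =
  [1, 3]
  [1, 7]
λ(A) = 1

Enumerate directed cycles and compute their means (weight / length). Sample:
  cycle 0 → 0: weight = 1, length = 1, mean = 1/1 ≈ 1.000
  cycle 1 → 1: weight = 7, length = 1, mean = 7/1 ≈ 7.000
  cycle 0 → 1 → 0: weight = 4, length = 2, mean = 4/2 ≈ 2.000
  cycle 1 → 0 → 1: weight = 4, length = 2, mean = 4/2 ≈ 2.000
Minimum mean = 1.000, attained e.g. along the cycle 0 → 0 with weight 1 and length 1. So λ(A) = 1/1 = 1.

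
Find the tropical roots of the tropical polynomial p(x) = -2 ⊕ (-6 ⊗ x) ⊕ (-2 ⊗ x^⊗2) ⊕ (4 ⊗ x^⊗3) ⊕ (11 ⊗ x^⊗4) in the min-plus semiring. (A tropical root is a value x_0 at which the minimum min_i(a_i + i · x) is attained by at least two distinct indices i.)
Roots: {-7, -6, -4, 4}

Each tropical root is a break point of the lower envelope of the lines y = a_i + i · x (there are 5 lines, with slopes 0, 1, ..., 4). Only the lines that attain the minimum somewhere contribute to roots; other lines are dominated. Here the surviving (envelope) indices are i = 4, i = 3, i = 2, i = 1, i = 0.
Intersections between consecutive envelope lines give the roots: for adjacent envelope indices i < j the intersection is x = (a_i − a_j) / (j − i). Reading off the sorted break points: {-7, -6, -4, 4}.
Verification: at each break x_0, at least two indices attain the minimum of min_i(a_i + i · x_0).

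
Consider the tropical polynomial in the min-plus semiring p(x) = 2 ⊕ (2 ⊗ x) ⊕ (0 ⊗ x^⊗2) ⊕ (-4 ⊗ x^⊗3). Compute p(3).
p(3) = 2

A tropical monomial a ⊗ x^⊗i evaluates to a + i · x. Evaluating each term at x = 3:
  Term 0 contributes 2 + 0 · 3 = 2
  Term 1 contributes 2 + 1 · 3 = 5
  Term 2 contributes 0 + 2 · 3 = 6
  Term 3 contributes -4 + 3 · 3 = 5
p(3) = ⊕ of these = min[2, 5, 6, 5] = 2.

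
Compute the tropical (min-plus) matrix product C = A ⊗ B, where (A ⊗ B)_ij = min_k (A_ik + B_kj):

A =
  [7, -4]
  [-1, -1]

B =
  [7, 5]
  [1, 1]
A ⊗ B =
  [-3, -3]
  [0, 0]

Apply the min-plus product entry-by-entry:
  C[0][0] = min over k of (A[0][0] + B[0][0] = 7 + 7 = 14, A[0][1] + B[1][0] = -4 + 1 = -3) = -3 (attained at k = 1)
  C[0][1] = min over k of (A[0][0] + B[0][1] = 7 + 5 = 12, A[0][1] + B[1][1] = -4 + 1 = -3) = -3 (attained at k = 1)
  C[1][0] = min over k of (A[1][0] + B[0][0] = -1 + 7 = 6, A[1][1] + B[1][0] = -1 + 1 = 0) = 0 (attained at k = 1)
  C[1][1] = min over k of (A[1][0] + B[0][1] = -1 + 5 = 4, A[1][1] + B[1][1] = -1 + 1 = 0) = 0 (attained at k = 1)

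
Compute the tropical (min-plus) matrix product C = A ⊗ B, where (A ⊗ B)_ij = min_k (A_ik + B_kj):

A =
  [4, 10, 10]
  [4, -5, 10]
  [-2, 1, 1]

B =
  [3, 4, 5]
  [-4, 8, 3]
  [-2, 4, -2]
A ⊗ B =
  [6, 8, 8]
  [-9, 3, -2]
  [-3, 2, -1]

Apply the min-plus product entry-by-entry:
  C[0][0] = min over k of (A[0][0] + B[0][0] = 4 + 3 = 7, A[0][1] + B[1][0] = 10 + -4 = 6, A[0][2] + B[2][0] = 10 + -2 = 8) = 6 (attained at k = 1)
  C[0][1] = min over k of (A[0][0] + B[0][1] = 4 + 4 = 8, A[0][1] + B[1][1] = 10 + 8 = 18, A[0][2] + B[2][1] = 10 + 4 = 14) = 8 (attained at k = 0)
  C[0][2] = min over k of (A[0][0] + B[0][2] = 4 + 5 = 9, A[0][1] + B[1][2] = 10 + 3 = 13, A[0][2] + B[2][2] = 10 + -2 = 8) = 8 (attained at k = 2)
  C[1][0] = min over k of (A[1][0] + B[0][0] = 4 + 3 = 7, A[1][1] + B[1][0] = -5 + -4 = -9, A[1][2] + B[2][0] = 10 + -2 = 8) = -9 (attained at k = 1)
  C[1][1] = min over k of (A[1][0] + B[0][1] = 4 + 4 = 8, A[1][1] + B[1][1] = -5 + 8 = 3, A[1][2] + B[2][1] = 10 + 4 = 14) = 3 (attained at k = 1)
  C[1][2] = min over k of (A[1][0] + B[0][2] = 4 + 5 = 9, A[1][1] + B[1][2] = -5 + 3 = -2, A[1][2] + B[2][2] = 10 + -2 = 8) = -2 (attained at k = 1)
  C[2][0] = min over k of (A[2][0] + B[0][0] = -2 + 3 = 1, A[2][1] + B[1][0] = 1 + -4 = -3, A[2][2] + B[2][0] = 1 + -2 = -1) = -3 (attained at k = 1)
  C[2][1] = min over k of (A[2][0] + B[0][1] = -2 + 4 = 2, A[2][1] + B[1][1] = 1 + 8 = 9, A[2][2] + B[2][1] = 1 + 4 = 5) = 2 (attained at k = 0)
  C[2][2] = min over k of (A[2][0] + B[0][2] = -2 + 5 = 3, A[2][1] + B[1][2] = 1 + 3 = 4, A[2][2] + B[2][2] = 1 + -2 = -1) = -1 (attained at k = 2)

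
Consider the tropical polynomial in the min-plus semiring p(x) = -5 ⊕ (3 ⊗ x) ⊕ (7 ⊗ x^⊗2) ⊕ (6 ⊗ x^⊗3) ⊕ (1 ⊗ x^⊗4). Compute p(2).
p(2) = -5

A tropical monomial a ⊗ x^⊗i evaluates to a + i · x. Evaluating each term at x = 2:
  Term 0 contributes -5 + 0 · 2 = -5
  Term 1 contributes 3 + 1 · 2 = 5
  Term 2 contributes 7 + 2 · 2 = 11
  Term 3 contributes 6 + 3 · 2 = 12
  Term 4 contributes 1 + 4 · 2 = 9
p(2) = ⊕ of these = min[-5, 5, 11, 12, 9] = -5.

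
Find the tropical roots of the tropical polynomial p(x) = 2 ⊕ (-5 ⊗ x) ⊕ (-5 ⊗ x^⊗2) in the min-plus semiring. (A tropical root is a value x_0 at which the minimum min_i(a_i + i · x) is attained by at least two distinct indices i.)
Roots: {0, 7}

Each tropical root is a break point of the lower envelope of the lines y = a_i + i · x (there are 3 lines, with slopes 0, 1, ..., 2). Only the lines that attain the minimum somewhere contribute to roots; other lines are dominated. Here the surviving (envelope) indices are i = 2, i = 1, i = 0.
Intersections between consecutive envelope lines give the roots: for adjacent envelope indices i < j the intersection is x = (a_i − a_j) / (j − i). Reading off the sorted break points: {0, 7}.
Verification: at each break x_0, at least two indices attain the minimum of min_i(a_i + i · x_0).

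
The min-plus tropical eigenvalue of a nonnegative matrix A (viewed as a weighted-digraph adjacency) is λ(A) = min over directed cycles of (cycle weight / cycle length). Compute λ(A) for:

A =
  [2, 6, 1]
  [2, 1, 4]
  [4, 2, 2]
λ(A) = 1

Enumerate directed cycles and compute their means (weight / length). Sample:
  cycle 0 → 0: weight = 2, length = 1, mean = 2/1 ≈ 2.000
  cycle 1 → 1: weight = 1, length = 1, mean = 1/1 ≈ 1.000
  cycle 2 → 2: weight = 2, length = 1, mean = 2/1 ≈ 2.000
  cycle 0 → 1 → 0: weight = 8, length = 2, mean = 8/2 ≈ 4.000
  cycle 0 → 2 → 0: weight = 5, length = 2, mean = 5/2 ≈ 2.500
  cycle 1 → 0 → 1: weight = 8, length = 2, mean = 8/2 ≈ 4.000
Minimum mean = 1.000, attained e.g. along the cycle 1 → 1 with weight 1 and length 1. So λ(A) = 1/1 = 1.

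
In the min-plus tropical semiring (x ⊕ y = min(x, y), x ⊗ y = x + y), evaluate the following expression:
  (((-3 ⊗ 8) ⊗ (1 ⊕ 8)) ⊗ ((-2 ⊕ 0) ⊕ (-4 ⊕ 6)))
(((-3 ⊗ 8) ⊗ (1 ⊕ 8)) ⊗ ((-2 ⊕ 0) ⊕ (-4 ⊕ 6))) = 2

Expand innermost to outermost. Recall ⊕ takes the minimum of its arguments and ⊗ takes their sum. Working out the expression (((-3 ⊗ 8) ⊗ (1 ⊕ 8)) ⊗ ((-2 ⊕ 0) ⊕ (-4 ⊕ 6))) gives 2.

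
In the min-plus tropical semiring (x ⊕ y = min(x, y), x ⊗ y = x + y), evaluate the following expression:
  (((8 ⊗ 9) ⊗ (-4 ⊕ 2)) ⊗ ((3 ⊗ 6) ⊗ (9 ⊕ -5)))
(((8 ⊗ 9) ⊗ (-4 ⊕ 2)) ⊗ ((3 ⊗ 6) ⊗ (9 ⊕ -5))) = 17

Expand innermost to outermost. Recall ⊕ takes the minimum of its arguments and ⊗ takes their sum. Working out the expression (((8 ⊗ 9) ⊗ (-4 ⊕ 2)) ⊗ ((3 ⊗ 6) ⊗ (9 ⊕ -5))) gives 17.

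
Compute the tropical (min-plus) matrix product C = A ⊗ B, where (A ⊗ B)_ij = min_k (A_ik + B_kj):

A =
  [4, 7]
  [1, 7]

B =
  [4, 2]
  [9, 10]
A ⊗ B =
  [8, 6]
  [5, 3]

Apply the min-plus product entry-by-entry:
  C[0][0] = min over k of (A[0][0] + B[0][0] = 4 + 4 = 8, A[0][1] + B[1][0] = 7 + 9 = 16) = 8 (attained at k = 0)
  C[0][1] = min over k of (A[0][0] + B[0][1] = 4 + 2 = 6, A[0][1] + B[1][1] = 7 + 10 = 17) = 6 (attained at k = 0)
  C[1][0] = min over k of (A[1][0] + B[0][0] = 1 + 4 = 5, A[1][1] + B[1][0] = 7 + 9 = 16) = 5 (attained at k = 0)
  C[1][1] = min over k of (A[1][0] + B[0][1] = 1 + 2 = 3, A[1][1] + B[1][1] = 7 + 10 = 17) = 3 (attained at k = 0)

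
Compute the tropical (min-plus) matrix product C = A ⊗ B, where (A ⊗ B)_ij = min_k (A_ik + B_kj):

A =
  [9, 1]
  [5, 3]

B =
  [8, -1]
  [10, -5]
A ⊗ B =
  [11, -4]
  [13, -2]

Apply the min-plus product entry-by-entry:
  C[0][0] = min over k of (A[0][0] + B[0][0] = 9 + 8 = 17, A[0][1] + B[1][0] = 1 + 10 = 11) = 11 (attained at k = 1)
  C[0][1] = min over k of (A[0][0] + B[0][1] = 9 + -1 = 8, A[0][1] + B[1][1] = 1 + -5 = -4) = -4 (attained at k = 1)
  C[1][0] = min over k of (A[1][0] + B[0][0] = 5 + 8 = 13, A[1][1] + B[1][0] = 3 + 10 = 13) = 13 (attained at k = 0)
  C[1][1] = min over k of (A[1][0] + B[0][1] = 5 + -1 = 4, A[1][1] + B[1][1] = 3 + -5 = -2) = -2 (attained at k = 1)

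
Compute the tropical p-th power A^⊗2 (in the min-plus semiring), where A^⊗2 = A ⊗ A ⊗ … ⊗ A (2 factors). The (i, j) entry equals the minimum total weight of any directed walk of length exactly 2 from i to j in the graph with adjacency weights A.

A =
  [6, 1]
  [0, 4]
A^⊗2 =
  [1, 5]
  [4, 1]

Each entry (A^⊗2)_ij equals the minimum over all length-2 walks i = v_0 → v_1 → … → v_2 = j of Σ_t A[v_t][v_{t+1}]. For example, for (i, j) = (0, 1) we minimise over 2 possible intermediate vertex sequences; the minimum is 5, attained along the walk 0 → 1 → 1.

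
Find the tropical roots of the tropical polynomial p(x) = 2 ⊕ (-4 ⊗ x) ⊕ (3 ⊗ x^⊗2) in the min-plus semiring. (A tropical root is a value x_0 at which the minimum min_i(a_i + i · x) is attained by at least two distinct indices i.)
Roots: {-7, 6}

Each tropical root is a break point of the lower envelope of the lines y = a_i + i · x (there are 3 lines, with slopes 0, 1, ..., 2). Only the lines that attain the minimum somewhere contribute to roots; other lines are dominated. Here the surviving (envelope) indices are i = 2, i = 1, i = 0.
Intersections between consecutive envelope lines give the roots: for adjacent envelope indices i < j the intersection is x = (a_i − a_j) / (j − i). Reading off the sorted break points: {-7, 6}.
Verification: at each break x_0, at least two indices attain the minimum of min_i(a_i + i · x_0).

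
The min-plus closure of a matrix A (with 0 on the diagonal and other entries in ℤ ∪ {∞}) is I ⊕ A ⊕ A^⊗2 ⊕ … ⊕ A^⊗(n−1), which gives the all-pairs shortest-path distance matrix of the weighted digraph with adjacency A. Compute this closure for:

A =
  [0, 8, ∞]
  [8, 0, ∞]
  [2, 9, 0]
Closure =
  [0, 8, ∞]
  [8, 0, ∞]
  [2, 9, 0]

This is the Floyd-Warshall all-pairs shortest-path computation. For each intermediate vertex k = 0, 1, …, 2, update dist[i][j] ← min(dist[i][j], dist[i][k] + dist[k][j]). The final matrix gives, for each (i, j), the minimum total weight of any directed path from i to j (possibly empty when i = j).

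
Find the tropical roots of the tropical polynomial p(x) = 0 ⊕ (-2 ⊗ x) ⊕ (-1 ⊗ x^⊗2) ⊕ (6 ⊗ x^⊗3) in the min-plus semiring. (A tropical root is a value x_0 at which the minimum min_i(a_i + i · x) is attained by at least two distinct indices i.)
Roots: {-7, -1, 2}

Each tropical root is a break point of the lower envelope of the lines y = a_i + i · x (there are 4 lines, with slopes 0, 1, ..., 3). Only the lines that attain the minimum somewhere contribute to roots; other lines are dominated. Here the surviving (envelope) indices are i = 3, i = 2, i = 1, i = 0.
Intersections between consecutive envelope lines give the roots: for adjacent envelope indices i < j the intersection is x = (a_i − a_j) / (j − i). Reading off the sorted break points: {-7, -1, 2}.
Verification: at each break x_0, at least two indices attain the minimum of min_i(a_i + i · x_0).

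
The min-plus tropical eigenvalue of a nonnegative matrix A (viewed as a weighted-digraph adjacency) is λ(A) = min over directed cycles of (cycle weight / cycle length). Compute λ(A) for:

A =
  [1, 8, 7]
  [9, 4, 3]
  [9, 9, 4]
λ(A) = 1

Enumerate directed cycles and compute their means (weight / length). Sample:
  cycle 0 → 0: weight = 1, length = 1, mean = 1/1 ≈ 1.000
  cycle 1 → 1: weight = 4, length = 1, mean = 4/1 ≈ 4.000
  cycle 2 → 2: weight = 4, length = 1, mean = 4/1 ≈ 4.000
  cycle 0 → 1 → 0: weight = 17, length = 2, mean = 17/2 ≈ 8.500
  cycle 0 → 2 → 0: weight = 16, length = 2, mean = 16/2 ≈ 8.000
  cycle 1 → 0 → 1: weight = 17, length = 2, mean = 17/2 ≈ 8.500
Minimum mean = 1.000, attained e.g. along the cycle 0 → 0 with weight 1 and length 1. So λ(A) = 1/1 = 1.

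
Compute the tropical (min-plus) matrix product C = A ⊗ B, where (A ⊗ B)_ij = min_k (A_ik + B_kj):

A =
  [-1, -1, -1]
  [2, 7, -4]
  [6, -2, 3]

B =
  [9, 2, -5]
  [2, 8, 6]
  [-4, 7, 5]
A ⊗ B =
  [-5, 1, -6]
  [-8, 3, -3]
  [-1, 6, 1]

Apply the min-plus product entry-by-entry:
  C[0][0] = min over k of (A[0][0] + B[0][0] = -1 + 9 = 8, A[0][1] + B[1][0] = -1 + 2 = 1, A[0][2] + B[2][0] = -1 + -4 = -5) = -5 (attained at k = 2)
  C[0][1] = min over k of (A[0][0] + B[0][1] = -1 + 2 = 1, A[0][1] + B[1][1] = -1 + 8 = 7, A[0][2] + B[2][1] = -1 + 7 = 6) = 1 (attained at k = 0)
  C[0][2] = min over k of (A[0][0] + B[0][2] = -1 + -5 = -6, A[0][1] + B[1][2] = -1 + 6 = 5, A[0][2] + B[2][2] = -1 + 5 = 4) = -6 (attained at k = 0)
  C[1][0] = min over k of (A[1][0] + B[0][0] = 2 + 9 = 11, A[1][1] + B[1][0] = 7 + 2 = 9, A[1][2] + B[2][0] = -4 + -4 = -8) = -8 (attained at k = 2)
  C[1][1] = min over k of (A[1][0] + B[0][1] = 2 + 2 = 4, A[1][1] + B[1][1] = 7 + 8 = 15, A[1][2] + B[2][1] = -4 + 7 = 3) = 3 (attained at k = 2)
  C[1][2] = min over k of (A[1][0] + B[0][2] = 2 + -5 = -3, A[1][1] + B[1][2] = 7 + 6 = 13, A[1][2] + B[2][2] = -4 + 5 = 1) = -3 (attained at k = 0)
  C[2][0] = min over k of (A[2][0] + B[0][0] = 6 + 9 = 15, A[2][1] + B[1][0] = -2 + 2 = 0, A[2][2] + B[2][0] = 3 + -4 = -1) = -1 (attained at k = 2)
  C[2][1] = min over k of (A[2][0] + B[0][1] = 6 + 2 = 8, A[2][1] + B[1][1] = -2 + 8 = 6, A[2][2] + B[2][1] = 3 + 7 = 10) = 6 (attained at k = 1)
  C[2][2] = min over k of (A[2][0] + B[0][2] = 6 + -5 = 1, A[2][1] + B[1][2] = -2 + 6 = 4, A[2][2] + B[2][2] = 3 + 5 = 8) = 1 (attained at k = 0)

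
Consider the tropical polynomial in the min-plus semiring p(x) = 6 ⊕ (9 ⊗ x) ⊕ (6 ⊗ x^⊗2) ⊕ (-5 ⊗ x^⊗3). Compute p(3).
p(3) = 4

A tropical monomial a ⊗ x^⊗i evaluates to a + i · x. Evaluating each term at x = 3:
  Term 0 contributes 6 + 0 · 3 = 6
  Term 1 contributes 9 + 1 · 3 = 12
  Term 2 contributes 6 + 2 · 3 = 12
  Term 3 contributes -5 + 3 · 3 = 4
p(3) = ⊕ of these = min[6, 12, 12, 4] = 4.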